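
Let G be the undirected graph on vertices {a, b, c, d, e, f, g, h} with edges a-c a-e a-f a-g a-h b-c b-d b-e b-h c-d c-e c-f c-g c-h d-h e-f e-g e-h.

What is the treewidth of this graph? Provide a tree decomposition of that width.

The largest bag has 4 vertices, giving width 3; this decomposition certifies tw(G) ≤ 3. Conversely, {b, c, d, h} is a clique of size 4, and the vertices of any clique must share a bag in every tree decomposition; so some bag has ≥ 4 vertices and tw(G) ≥ 3. The upper and lower bounds meet at 3, so that is the treewidth.

Treewidth 3.
One optimal decomposition is:
Bags: B1 = {a, c, e, h}  B2 = {a, c, e, g}  B3 = {b, c, e, h}  B4 = {a, c, e, f}  B5 = {b, c, d, h}
Tree: B1–B2, B1–B3, B1–B4, B3–B5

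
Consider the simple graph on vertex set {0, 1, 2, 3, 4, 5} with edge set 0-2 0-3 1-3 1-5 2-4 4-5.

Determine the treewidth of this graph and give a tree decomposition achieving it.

Treewidth 2.
Bags: B1 = {2, 4, 5}  B2 = {0, 2, 5}  B3 = {0, 3, 5}  B4 = {1, 3, 5}
Tree: B1–B2, B2–B3, B3–B4

Each bag holds 3 vertices, so the decomposition has width 2, which upper-bounds the treewidth. For the lower bound, G contains the cycle 5–4–2–0–3–1–5, so G is not a forest; only forests have treewidth ≤ 1, hence tw(G) ≥ 2. Combining the bounds, tw(G) = 2.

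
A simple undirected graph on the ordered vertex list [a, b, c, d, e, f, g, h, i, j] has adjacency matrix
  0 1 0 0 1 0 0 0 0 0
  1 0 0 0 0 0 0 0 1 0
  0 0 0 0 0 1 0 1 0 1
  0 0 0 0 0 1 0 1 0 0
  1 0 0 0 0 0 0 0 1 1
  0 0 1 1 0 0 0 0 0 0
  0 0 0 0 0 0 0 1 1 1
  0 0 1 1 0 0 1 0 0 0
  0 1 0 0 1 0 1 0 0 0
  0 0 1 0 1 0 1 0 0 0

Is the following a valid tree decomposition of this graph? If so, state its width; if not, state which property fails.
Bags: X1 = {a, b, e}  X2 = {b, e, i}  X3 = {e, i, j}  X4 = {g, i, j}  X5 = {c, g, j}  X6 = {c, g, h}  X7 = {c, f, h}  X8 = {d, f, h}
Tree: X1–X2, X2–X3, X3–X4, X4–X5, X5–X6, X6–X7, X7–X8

Yes; width 2.

Vertex coverage: the bags together contain {a, b, c, d, e, f, g, h, i, j}, the full vertex set. Edge coverage: each edge of G has both endpoints in at least one bag. Running intersection: for every vertex, the bags containing it form a connected subtree. All three properties hold, so this is a valid tree decomposition of width max|bag| − 1 = 2, and hence tw(G) ≤ 2.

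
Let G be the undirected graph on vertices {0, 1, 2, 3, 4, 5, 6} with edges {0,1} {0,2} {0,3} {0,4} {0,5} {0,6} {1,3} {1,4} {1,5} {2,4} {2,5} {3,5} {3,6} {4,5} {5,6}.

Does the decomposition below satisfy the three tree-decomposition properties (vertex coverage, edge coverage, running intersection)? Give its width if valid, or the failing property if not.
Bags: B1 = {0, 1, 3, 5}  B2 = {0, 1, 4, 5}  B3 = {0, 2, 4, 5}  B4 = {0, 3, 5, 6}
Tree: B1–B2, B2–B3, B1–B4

Yes; width 3.

Every vertex of G appears in some bag (union = {0, 1, 2, 3, 4, 5, 6}); every edge is covered by a bag; and for each vertex v the set of bags containing v is connected in the bag tree. The decomposition is therefore valid. The largest bag has 4 vertices, so the width is 3.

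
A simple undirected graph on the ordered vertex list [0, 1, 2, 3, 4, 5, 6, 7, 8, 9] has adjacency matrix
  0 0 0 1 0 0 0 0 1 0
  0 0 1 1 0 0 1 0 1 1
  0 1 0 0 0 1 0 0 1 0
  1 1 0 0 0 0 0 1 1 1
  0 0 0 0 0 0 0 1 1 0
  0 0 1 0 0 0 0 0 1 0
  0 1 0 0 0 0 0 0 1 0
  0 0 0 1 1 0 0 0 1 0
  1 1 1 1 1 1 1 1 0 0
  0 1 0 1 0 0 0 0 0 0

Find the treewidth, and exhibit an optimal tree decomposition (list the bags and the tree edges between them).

Treewidth 2.
One such decomposition:
Bags: B1 = {0, 3, 8}  B2 = {3, 7, 8}  B3 = {1, 3, 8}  B4 = {1, 2, 8}  B5 = {1, 6, 8}  B6 = {4, 7, 8}  B7 = {1, 3, 9}  B8 = {2, 5, 8}
Tree: B1–B2, B1–B3, B3–B4, B4–B5, B2–B6, B3–B7, B4–B8

Every bag has size at most 3, so the width is 3 − 1 = 2 and tw(G) ≤ 2. On the other hand G contains the 3-clique {0, 3, 8}. A clique must lie in a single bag of any decomposition, so no decomposition can have width below 2. The upper and lower bounds meet at 2, so that is the treewidth.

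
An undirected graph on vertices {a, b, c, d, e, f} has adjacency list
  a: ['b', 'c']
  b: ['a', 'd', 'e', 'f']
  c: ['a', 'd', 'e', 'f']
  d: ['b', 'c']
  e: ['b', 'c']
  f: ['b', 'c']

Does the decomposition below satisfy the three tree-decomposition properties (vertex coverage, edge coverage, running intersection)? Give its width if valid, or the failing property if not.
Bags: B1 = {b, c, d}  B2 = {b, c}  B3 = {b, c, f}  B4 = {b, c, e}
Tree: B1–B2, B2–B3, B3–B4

A tree decomposition must satisfy three properties: every vertex lies in some bag; for every edge, both endpoints lie together in some bag; and for every vertex, the bags containing it form a connected subtree. Here vertex a appears in no bag, so the decomposition is invalid.

No — vertex a appears in no bag.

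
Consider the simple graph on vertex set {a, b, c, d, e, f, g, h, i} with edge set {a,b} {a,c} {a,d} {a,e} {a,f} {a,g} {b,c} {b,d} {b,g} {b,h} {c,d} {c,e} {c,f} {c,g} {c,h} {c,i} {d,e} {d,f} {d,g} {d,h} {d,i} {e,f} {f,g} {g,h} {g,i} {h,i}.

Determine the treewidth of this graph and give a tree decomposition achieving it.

The largest bag has 5 vertices, giving width 4; this decomposition certifies tw(G) ≤ 4. Conversely, {a, c, d, f, g} is a clique of size 5, and the vertices of any clique must share a bag in every tree decomposition; so some bag has ≥ 5 vertices and tw(G) ≥ 4. The upper and lower bounds meet at 4, so that is the treewidth.

Treewidth 4.
Bags: B1 = {a, b, c, d, g}  B2 = {a, c, d, f, g}  B3 = {b, c, d, g, h}  B4 = {c, d, g, h, i}  B5 = {a, c, d, e, f}
Tree: B1–B2, B1–B3, B3–B4, B2–B5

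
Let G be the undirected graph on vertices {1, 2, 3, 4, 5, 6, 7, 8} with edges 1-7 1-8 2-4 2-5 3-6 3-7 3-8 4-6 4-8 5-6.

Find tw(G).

2

A width-2 tree decomposition is:
Bags: B1 = {2, 5, 6}  B2 = {2, 4, 6}  B3 = {3, 4, 6}  B4 = {3, 4, 8}  B5 = {3, 7, 8}  B6 = {1, 7, 8}
Tree: B1–B2, B2–B3, B3–B4, B4–B5, B5–B6
Every bag has size at most 3, so the width is 3 − 1 = 2 and tw(G) ≤ 2. For the lower bound, G contains the cycle 5–2–4–6–5, so G is not a forest; only forests have treewidth ≤ 1, hence tw(G) ≥ 2. Therefore the treewidth is 2.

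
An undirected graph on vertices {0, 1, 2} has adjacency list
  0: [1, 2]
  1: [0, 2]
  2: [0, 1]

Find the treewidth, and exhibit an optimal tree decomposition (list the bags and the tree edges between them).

With just one bag of size 3, the width is 3 − 1 = 2, so tw(G) ≤ 2. For the lower bound, the 3 vertices {0, 1, 2} are pairwise adjacent, and any tree decomposition puts a clique entirely inside one bag — forcing width ≥ 2. Combining the bounds, tw(G) = 2.

Treewidth 2.
One optimal decomposition is:
Bags: B1 = {0, 1, 2}
Tree: (single bag)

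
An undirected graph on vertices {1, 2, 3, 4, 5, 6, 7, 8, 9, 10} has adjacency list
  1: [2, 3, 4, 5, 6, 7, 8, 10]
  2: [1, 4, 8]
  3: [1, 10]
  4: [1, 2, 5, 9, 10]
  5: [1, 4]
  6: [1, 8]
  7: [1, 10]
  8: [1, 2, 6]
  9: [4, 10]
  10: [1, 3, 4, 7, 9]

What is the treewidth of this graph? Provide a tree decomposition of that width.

Treewidth 2.
Bags: B1 = {1, 4, 10}  B2 = {1, 7, 10}  B3 = {1, 2, 4}  B4 = {1, 4, 5}  B5 = {1, 3, 10}  B6 = {1, 2, 8}  B7 = {4, 9, 10}  B8 = {1, 6, 8}
Tree: B1–B2, B1–B3, B1–B4, B1–B5, B3–B6, B1–B7, B6–B8

Each bag holds 3 vertices, so the decomposition has width 2, which upper-bounds the treewidth. For the lower bound, the 3 vertices {1, 3, 10} are pairwise adjacent, and any tree decomposition puts a clique entirely inside one bag — forcing width ≥ 2. Combining the bounds, tw(G) = 2.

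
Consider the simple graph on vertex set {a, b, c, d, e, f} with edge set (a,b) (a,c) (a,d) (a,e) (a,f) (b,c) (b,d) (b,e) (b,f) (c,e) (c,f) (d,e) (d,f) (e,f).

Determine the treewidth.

A width-4 tree decomposition is:
Bags: B1 = {a, b, d, e, f}  B2 = {a, b, c, e, f}
Tree: B1–B2
The largest bag has 5 vertices, giving width 4; this decomposition certifies tw(G) ≤ 4. Conversely, {a, b, d, e, f} is a clique of size 5, and the vertices of any clique must share a bag in every tree decomposition; so some bag has ≥ 5 vertices and tw(G) ≥ 4. Hence tw(G) = 4 exactly.

4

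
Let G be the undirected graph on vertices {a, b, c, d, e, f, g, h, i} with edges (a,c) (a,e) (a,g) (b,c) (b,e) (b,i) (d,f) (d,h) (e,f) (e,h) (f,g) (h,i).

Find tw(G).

A width-3 tree decomposition is:
Bags: B1 = {b, c, h, i}  B2 = {b, c, e, h}  B3 = {a, c, e, h}  B4 = {a, d, e, h}  B5 = {a, d, e, f}  B6 = {a, d, f, g}
Tree: B1–B2, B2–B3, B3–B4, B4–B5, B5–B6
Each bag holds 4 vertices, so the decomposition has width 3, which upper-bounds the treewidth. For the lower bound: the 4 vertex sets {b,c,i}, {h}, {e}, {a,d,f,g} are disjoint, each induces a connected subgraph, and every pair is joined by at least one edge of G. Contracting each set to a single vertex therefore yields K_{4} as a minor, and since treewidth is minor-monotone, tw(G) ≥ tw(K_{4}) = 3. Combining the bounds, tw(G) = 3.

3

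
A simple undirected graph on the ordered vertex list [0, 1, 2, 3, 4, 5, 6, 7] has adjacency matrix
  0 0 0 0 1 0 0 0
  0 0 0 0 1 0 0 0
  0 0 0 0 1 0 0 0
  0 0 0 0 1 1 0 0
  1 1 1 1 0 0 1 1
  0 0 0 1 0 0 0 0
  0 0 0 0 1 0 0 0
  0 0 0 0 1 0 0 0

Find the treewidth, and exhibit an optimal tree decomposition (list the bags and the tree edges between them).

Treewidth 1.
One optimal decomposition is:
Bags: B1 = {4, 6}  B2 = {1, 4}  B3 = {3, 4}  B4 = {2, 4}  B5 = {3, 5}  B6 = {4, 7}  B7 = {0, 4}
Tree: B1–B2, B1–B3, B2–B4, B3–B5, B2–B6, B2–B7

The largest bag has 2 vertices, giving width 1; this decomposition certifies tw(G) ≤ 1. Since G has at least one edge (e.g. 4–6), it is not an edgeless graph, so tw(G) ≥ 1. Hence tw(G) = 1 exactly.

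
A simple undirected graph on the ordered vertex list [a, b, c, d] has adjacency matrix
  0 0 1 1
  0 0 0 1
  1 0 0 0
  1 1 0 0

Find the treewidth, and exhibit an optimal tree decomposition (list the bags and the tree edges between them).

Every bag has size at most 2, so the width is 2 − 1 = 1 and tw(G) ≤ 1. G has an edge, so its treewidth is at least 1. The upper and lower bounds meet at 1, so that is the treewidth.

Treewidth 1.
One such decomposition:
Bags: B1 = {b, d}  B2 = {a, d}  B3 = {a, c}
Tree: B1–B2, B2–B3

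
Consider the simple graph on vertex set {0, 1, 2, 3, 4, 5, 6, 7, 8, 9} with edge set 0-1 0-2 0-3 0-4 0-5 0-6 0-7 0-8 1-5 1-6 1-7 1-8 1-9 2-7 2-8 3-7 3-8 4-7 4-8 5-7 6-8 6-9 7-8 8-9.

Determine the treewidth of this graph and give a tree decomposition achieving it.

Treewidth 3.
Bags: B1 = {0, 1, 7, 8}  B2 = {0, 1, 5, 7}  B3 = {0, 1, 6, 8}  B4 = {0, 3, 7, 8}  B5 = {0, 2, 7, 8}  B6 = {0, 4, 7, 8}  B7 = {1, 6, 8, 9}
Tree: B1–B2, B1–B3, B1–B4, B4–B5, B5–B6, B3–B7

Each bag holds 4 vertices, so the decomposition has width 3, which upper-bounds the treewidth. Conversely, {0, 1, 6, 8} is a clique of size 4, and the vertices of any clique must share a bag in every tree decomposition; so some bag has ≥ 4 vertices and tw(G) ≥ 3. The upper and lower bounds meet at 3, so that is the treewidth.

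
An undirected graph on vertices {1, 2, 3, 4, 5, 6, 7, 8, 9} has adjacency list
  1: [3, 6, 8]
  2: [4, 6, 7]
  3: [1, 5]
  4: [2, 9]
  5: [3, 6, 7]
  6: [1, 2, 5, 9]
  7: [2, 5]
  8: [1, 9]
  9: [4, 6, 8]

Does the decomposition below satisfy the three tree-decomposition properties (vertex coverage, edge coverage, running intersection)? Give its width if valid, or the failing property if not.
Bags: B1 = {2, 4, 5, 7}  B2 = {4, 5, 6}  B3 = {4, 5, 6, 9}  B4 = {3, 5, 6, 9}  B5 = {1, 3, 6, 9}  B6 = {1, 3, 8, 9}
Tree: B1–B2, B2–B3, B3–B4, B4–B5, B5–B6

A tree decomposition must satisfy three properties: every vertex lies in some bag; for every edge, both endpoints lie together in some bag; and for every vertex, the bags containing it form a connected subtree. Here edge (2,6) lies in no bag, so the decomposition is invalid.

No — edge (2,6) lies in no bag.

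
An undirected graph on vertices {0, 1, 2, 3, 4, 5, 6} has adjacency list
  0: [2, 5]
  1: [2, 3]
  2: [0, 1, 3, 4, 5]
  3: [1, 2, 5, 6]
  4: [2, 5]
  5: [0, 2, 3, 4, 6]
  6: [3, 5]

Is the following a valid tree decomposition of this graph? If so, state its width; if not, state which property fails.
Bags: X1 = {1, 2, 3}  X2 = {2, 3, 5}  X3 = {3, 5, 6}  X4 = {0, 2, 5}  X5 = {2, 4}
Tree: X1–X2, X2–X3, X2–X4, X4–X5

A tree decomposition must satisfy three properties: every vertex lies in some bag; for every edge, both endpoints lie together in some bag; and for every vertex, the bags containing it form a connected subtree. Here edge (5,4) lies in no bag, so the decomposition is invalid.

No — edge (5,4) lies in no bag.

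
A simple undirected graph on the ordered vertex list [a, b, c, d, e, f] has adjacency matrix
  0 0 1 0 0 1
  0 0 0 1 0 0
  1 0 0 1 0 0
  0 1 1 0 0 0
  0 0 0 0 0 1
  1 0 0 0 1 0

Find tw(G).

1

A width-1 tree decomposition is:
Bags: B1 = {e, f}  B2 = {a, f}  B3 = {a, c}  B4 = {c, d}  B5 = {b, d}
Tree: B1–B2, B2–B3, B3–B4, B4–B5
The largest bag has 2 vertices, giving width 1; this decomposition certifies tw(G) ≤ 1. Since G has at least one edge (e.g. e–f), it is not an edgeless graph, so tw(G) ≥ 1. Therefore the treewidth is 1.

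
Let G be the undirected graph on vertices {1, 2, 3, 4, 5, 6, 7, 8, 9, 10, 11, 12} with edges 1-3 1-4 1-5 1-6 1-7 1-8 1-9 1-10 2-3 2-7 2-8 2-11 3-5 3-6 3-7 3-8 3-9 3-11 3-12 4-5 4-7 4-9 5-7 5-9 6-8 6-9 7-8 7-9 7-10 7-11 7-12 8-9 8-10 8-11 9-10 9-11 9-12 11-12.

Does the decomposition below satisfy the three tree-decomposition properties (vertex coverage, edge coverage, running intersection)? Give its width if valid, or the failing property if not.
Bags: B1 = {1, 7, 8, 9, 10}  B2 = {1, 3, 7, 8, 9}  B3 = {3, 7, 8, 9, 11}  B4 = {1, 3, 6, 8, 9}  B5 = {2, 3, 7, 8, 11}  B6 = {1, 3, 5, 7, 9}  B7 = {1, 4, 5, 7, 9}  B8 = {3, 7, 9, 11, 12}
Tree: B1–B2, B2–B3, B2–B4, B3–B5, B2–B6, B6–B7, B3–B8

Vertex coverage: the bags together contain {1, 2, 3, 4, 5, 6, 7, 8, 9, 10, 11, 12}, the full vertex set. Edge coverage: each edge of G has both endpoints in at least one bag. Running intersection: for every vertex, the bags containing it form a connected subtree. All three properties hold, so this is a valid tree decomposition of width max|bag| − 1 = 4, and hence tw(G) ≤ 4.

Yes; width 4.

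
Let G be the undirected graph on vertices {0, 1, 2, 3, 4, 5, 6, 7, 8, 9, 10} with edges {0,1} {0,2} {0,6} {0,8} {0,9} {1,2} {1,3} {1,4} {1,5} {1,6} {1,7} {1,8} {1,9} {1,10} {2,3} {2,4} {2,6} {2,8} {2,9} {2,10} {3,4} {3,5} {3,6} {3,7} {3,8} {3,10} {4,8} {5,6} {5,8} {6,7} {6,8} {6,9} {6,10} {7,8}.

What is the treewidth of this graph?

A width-4 tree decomposition is:
Bags: B1 = {1, 3, 6, 7, 8}  B2 = {1, 2, 3, 6, 8}  B3 = {1, 3, 5, 6, 8}  B4 = {0, 1, 2, 6, 8}  B5 = {0, 1, 2, 6, 9}  B6 = {1, 2, 3, 6, 10}  B7 = {1, 2, 3, 4, 8}
Tree: B1–B2, B1–B3, B2–B4, B4–B5, B2–B6, B2–B7
Each bag holds 5 vertices, so the decomposition has width 4, which upper-bounds the treewidth. For the lower bound, the 5 vertices {1, 2, 3, 4, 8} are pairwise adjacent, and any tree decomposition puts a clique entirely inside one bag — forcing width ≥ 4. The upper and lower bounds meet at 4, so that is the treewidth.

4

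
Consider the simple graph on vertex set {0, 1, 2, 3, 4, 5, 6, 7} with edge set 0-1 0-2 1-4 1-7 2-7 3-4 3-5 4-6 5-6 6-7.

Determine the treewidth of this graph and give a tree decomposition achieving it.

Treewidth 2.
One such decomposition:
Bags: B1 = {0, 1, 2}  B2 = {1, 2, 7}  B3 = {1, 4, 7}  B4 = {4, 6, 7}  B5 = {3, 4, 6}  B6 = {3, 5, 6}
Tree: B1–B2, B2–B3, B3–B4, B4–B5, B5–B6

The largest bag has 3 vertices, giving width 2; this decomposition certifies tw(G) ≤ 2. The edges 0–2–7–1–0 form a cycle, so G is not a tree and its treewidth is at least 2. Hence tw(G) = 2 exactly.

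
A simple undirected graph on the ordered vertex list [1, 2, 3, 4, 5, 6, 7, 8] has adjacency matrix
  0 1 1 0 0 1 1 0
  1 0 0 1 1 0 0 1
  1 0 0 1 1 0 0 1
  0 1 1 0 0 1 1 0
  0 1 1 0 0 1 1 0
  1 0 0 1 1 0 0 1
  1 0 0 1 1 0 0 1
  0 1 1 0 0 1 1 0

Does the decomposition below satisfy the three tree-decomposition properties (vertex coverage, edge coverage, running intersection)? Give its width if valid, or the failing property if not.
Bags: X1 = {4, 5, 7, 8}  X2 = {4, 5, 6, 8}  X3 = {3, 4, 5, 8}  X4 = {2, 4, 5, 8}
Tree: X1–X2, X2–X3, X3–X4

A tree decomposition must satisfy three properties: every vertex lies in some bag; for every edge, both endpoints lie together in some bag; and for every vertex, the bags containing it form a connected subtree. Here vertex 1 appears in no bag, so the decomposition is invalid.

No — vertex 1 appears in no bag.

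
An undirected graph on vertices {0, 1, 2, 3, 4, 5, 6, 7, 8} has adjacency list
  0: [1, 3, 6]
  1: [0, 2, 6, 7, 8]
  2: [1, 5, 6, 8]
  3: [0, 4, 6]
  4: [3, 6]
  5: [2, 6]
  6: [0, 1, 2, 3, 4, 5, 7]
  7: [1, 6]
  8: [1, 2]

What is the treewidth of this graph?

2

A width-2 tree decomposition is:
Bags: B1 = {1, 2, 6}  B2 = {1, 6, 7}  B3 = {0, 1, 6}  B4 = {0, 3, 6}  B5 = {3, 4, 6}  B6 = {1, 2, 8}  B7 = {2, 5, 6}
Tree: B1–B2, B2–B3, B3–B4, B4–B5, B1–B6, B1–B7
The largest bag has 3 vertices, giving width 2; this decomposition certifies tw(G) ≤ 2. Conversely, {1, 2, 8} is a clique of size 3, and the vertices of any clique must share a bag in every tree decomposition; so some bag has ≥ 3 vertices and tw(G) ≥ 2. The upper and lower bounds meet at 2, so that is the treewidth.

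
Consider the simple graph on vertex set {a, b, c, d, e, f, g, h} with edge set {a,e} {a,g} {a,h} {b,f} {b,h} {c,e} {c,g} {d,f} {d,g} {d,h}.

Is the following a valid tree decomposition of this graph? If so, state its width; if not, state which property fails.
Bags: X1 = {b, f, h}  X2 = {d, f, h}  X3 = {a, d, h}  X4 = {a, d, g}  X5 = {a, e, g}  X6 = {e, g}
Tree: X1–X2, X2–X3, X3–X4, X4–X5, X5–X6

A tree decomposition must satisfy three properties: every vertex lies in some bag; for every edge, both endpoints lie together in some bag; and for every vertex, the bags containing it form a connected subtree. Here vertex c appears in no bag, so the decomposition is invalid.

No — vertex c appears in no bag.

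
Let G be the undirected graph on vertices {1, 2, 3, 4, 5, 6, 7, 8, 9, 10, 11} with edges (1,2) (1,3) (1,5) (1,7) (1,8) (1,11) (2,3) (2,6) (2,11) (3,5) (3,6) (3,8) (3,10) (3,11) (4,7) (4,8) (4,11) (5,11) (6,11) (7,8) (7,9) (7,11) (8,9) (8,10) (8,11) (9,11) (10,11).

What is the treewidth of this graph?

A width-3 tree decomposition is:
Bags: B1 = {3, 8, 10, 11}  B2 = {1, 3, 8, 11}  B3 = {1, 7, 8, 11}  B4 = {1, 2, 3, 11}  B5 = {1, 3, 5, 11}  B6 = {4, 7, 8, 11}  B7 = {7, 8, 9, 11}  B8 = {2, 3, 6, 11}
Tree: B1–B2, B2–B3, B2–B4, B4–B5, B3–B6, B3–B7, B4–B8
Each bag holds 4 vertices, so the decomposition has width 3, which upper-bounds the treewidth. Conversely, {7, 8, 9, 11} is a clique of size 4, and the vertices of any clique must share a bag in every tree decomposition; so some bag has ≥ 4 vertices and tw(G) ≥ 3. Hence tw(G) = 3 exactly.

3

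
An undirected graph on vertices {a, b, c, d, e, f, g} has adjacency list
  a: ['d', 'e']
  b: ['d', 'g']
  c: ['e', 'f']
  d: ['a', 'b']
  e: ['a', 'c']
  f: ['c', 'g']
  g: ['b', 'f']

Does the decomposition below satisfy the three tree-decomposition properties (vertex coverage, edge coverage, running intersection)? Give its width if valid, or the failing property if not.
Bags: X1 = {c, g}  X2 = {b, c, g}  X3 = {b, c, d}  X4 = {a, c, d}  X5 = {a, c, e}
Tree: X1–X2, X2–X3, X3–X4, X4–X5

No — vertex f appears in no bag.

A tree decomposition must satisfy three properties: every vertex lies in some bag; for every edge, both endpoints lie together in some bag; and for every vertex, the bags containing it form a connected subtree. Here vertex f appears in no bag, so the decomposition is invalid.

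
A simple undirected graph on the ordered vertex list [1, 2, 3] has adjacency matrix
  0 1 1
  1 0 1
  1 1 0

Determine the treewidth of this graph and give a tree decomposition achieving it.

Treewidth 2.
One such decomposition:
Bags: B1 = {1, 2, 3}
Tree: (single bag)

A single bag containing all 3 vertices is trivially a valid decomposition of width 2. On the other hand G contains the 3-clique {1, 2, 3}. A clique must lie in a single bag of any decomposition, so no decomposition can have width below 2. The upper and lower bounds meet at 2, so that is the treewidth.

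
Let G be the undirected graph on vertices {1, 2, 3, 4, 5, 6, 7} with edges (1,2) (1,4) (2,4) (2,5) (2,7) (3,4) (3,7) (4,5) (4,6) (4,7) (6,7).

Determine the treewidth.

2

A width-2 tree decomposition is:
Bags: B1 = {2, 4, 7}  B2 = {1, 2, 4}  B3 = {3, 4, 7}  B4 = {2, 4, 5}  B5 = {4, 6, 7}
Tree: B1–B2, B1–B3, B2–B4, B1–B5
The largest bag has 3 vertices, giving width 2; this decomposition certifies tw(G) ≤ 2. On the other hand G contains the 3-clique {1, 2, 4}. A clique must lie in a single bag of any decomposition, so no decomposition can have width below 2. The upper and lower bounds meet at 2, so that is the treewidth.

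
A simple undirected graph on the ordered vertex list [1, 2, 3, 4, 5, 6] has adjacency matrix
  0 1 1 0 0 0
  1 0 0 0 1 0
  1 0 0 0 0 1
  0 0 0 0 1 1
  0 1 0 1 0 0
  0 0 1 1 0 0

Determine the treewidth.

A width-2 tree decomposition is:
Bags: B1 = {1, 3, 6}  B2 = {1, 4, 6}  B3 = {1, 4, 5}  B4 = {1, 2, 5}
Tree: B1–B2, B2–B3, B3–B4
Every bag has size at most 3, so the width is 3 − 1 = 2 and tw(G) ≤ 2. Since 1–3–6–4–5–2–1 is a cycle in G, G is not acyclic. Forests are exactly the graphs of treewidth ≤ 1, so tw(G) ≥ 2. Combining the bounds, tw(G) = 2.

2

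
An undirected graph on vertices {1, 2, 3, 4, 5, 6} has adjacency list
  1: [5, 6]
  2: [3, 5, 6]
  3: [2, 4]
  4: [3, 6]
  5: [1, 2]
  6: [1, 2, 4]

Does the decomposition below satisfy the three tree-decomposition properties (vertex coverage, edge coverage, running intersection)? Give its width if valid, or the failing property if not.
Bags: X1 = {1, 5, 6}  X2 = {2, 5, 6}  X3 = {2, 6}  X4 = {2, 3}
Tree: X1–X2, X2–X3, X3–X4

A tree decomposition must satisfy three properties: every vertex lies in some bag; for every edge, both endpoints lie together in some bag; and for every vertex, the bags containing it form a connected subtree. Here vertex 4 appears in no bag, so the decomposition is invalid.

No — vertex 4 appears in no bag.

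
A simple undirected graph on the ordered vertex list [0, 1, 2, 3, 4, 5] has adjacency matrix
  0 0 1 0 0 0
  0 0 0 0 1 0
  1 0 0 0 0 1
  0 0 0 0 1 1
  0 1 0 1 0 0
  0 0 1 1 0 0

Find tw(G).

A width-1 tree decomposition is:
Bags: B1 = {0, 2}  B2 = {2, 5}  B3 = {3, 5}  B4 = {3, 4}  B5 = {1, 4}
Tree: B1–B2, B2–B3, B3–B4, B4–B5
Every bag has size at most 2, so the width is 2 − 1 = 1 and tw(G) ≤ 1. Any graph with an edge has treewidth ≥ 1, and G has the edge 0–2. The upper and lower bounds meet at 1, so that is the treewidth.

1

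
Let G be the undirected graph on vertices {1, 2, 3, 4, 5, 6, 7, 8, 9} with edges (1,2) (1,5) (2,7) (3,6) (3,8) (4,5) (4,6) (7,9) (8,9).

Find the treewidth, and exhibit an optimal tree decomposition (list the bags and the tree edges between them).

Treewidth 2.
One such decomposition:
Bags: B1 = {3, 6, 8}  B2 = {4, 6, 8}  B3 = {4, 5, 8}  B4 = {1, 5, 8}  B5 = {1, 2, 8}  B6 = {2, 7, 8}  B7 = {7, 8, 9}
Tree: B1–B2, B2–B3, B3–B4, B4–B5, B5–B6, B6–B7

The largest bag has 3 vertices, giving width 2; this decomposition certifies tw(G) ≤ 2. Since 8–3–6–4–5–1–2–7–9–8 is a cycle in G, G is not acyclic. Forests are exactly the graphs of treewidth ≤ 1, so tw(G) ≥ 2. Hence tw(G) = 2 exactly.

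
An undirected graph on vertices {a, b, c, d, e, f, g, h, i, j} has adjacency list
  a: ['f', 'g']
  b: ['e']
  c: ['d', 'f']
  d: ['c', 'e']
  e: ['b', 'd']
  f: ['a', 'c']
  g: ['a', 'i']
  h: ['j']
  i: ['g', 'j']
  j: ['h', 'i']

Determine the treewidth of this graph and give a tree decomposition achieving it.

Treewidth 1.
One optimal decomposition is:
Bags: B1 = {h, j}  B2 = {i, j}  B3 = {g, i}  B4 = {a, g}  B5 = {a, f}  B6 = {c, f}  B7 = {c, d}  B8 = {d, e}  B9 = {b, e}
Tree: B1–B2, B2–B3, B3–B4, B4–B5, B5–B6, B6–B7, B7–B8, B8–B9

Each bag holds 2 vertices, so the decomposition has width 1, which upper-bounds the treewidth. Since G has at least one edge (e.g. h–j), it is not an edgeless graph, so tw(G) ≥ 1. Hence tw(G) = 1 exactly.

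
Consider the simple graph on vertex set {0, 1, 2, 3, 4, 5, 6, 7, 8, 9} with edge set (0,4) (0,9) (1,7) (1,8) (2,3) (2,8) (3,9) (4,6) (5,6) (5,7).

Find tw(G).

2

A width-2 tree decomposition is:
Bags: B1 = {1, 2, 8}  B2 = {1, 2, 7}  B3 = {2, 5, 7}  B4 = {2, 5, 6}  B5 = {2, 4, 6}  B6 = {0, 2, 4}  B7 = {0, 2, 9}  B8 = {2, 3, 9}
Tree: B1–B2, B2–B3, B3–B4, B4–B5, B5–B6, B6–B7, B7–B8
Every bag has size at most 3, so the width is 3 − 1 = 2 and tw(G) ≤ 2. For the lower bound, G contains the cycle 2–8–1–7–5–6–4–0–9–3–2, so G is not a forest; only forests have treewidth ≤ 1, hence tw(G) ≥ 2. Therefore the treewidth is 2.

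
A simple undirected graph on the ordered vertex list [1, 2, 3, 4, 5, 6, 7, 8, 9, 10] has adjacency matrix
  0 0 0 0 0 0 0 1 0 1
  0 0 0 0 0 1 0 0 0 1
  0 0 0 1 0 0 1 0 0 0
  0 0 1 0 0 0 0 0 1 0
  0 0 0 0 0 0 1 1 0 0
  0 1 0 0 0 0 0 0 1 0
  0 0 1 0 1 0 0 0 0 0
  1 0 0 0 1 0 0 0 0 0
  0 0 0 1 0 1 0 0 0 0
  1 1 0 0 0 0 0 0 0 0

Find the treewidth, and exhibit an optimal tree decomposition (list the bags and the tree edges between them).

The largest bag has 3 vertices, giving width 2; this decomposition certifies tw(G) ≤ 2. Since 4–3–7–5–8–1–10–2–6–9–4 is a cycle in G, G is not acyclic. Forests are exactly the graphs of treewidth ≤ 1, so tw(G) ≥ 2. Combining the bounds, tw(G) = 2.

Treewidth 2.
Bags: B1 = {3, 4, 7}  B2 = {4, 5, 7}  B3 = {4, 5, 8}  B4 = {1, 4, 8}  B5 = {1, 4, 10}  B6 = {2, 4, 10}  B7 = {2, 4, 6}  B8 = {4, 6, 9}
Tree: B1–B2, B2–B3, B3–B4, B4–B5, B5–B6, B6–B7, B7–B8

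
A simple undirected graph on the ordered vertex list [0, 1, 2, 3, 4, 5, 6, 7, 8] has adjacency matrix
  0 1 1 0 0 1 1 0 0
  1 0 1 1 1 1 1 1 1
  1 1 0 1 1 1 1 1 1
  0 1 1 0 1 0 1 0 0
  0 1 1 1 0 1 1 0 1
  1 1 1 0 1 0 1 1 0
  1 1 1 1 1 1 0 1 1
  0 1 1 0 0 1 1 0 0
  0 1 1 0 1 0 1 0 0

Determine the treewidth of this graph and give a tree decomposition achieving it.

The largest bag has 5 vertices, giving width 4; this decomposition certifies tw(G) ≤ 4. Conversely, {0, 1, 2, 5, 6} is a clique of size 5, and the vertices of any clique must share a bag in every tree decomposition; so some bag has ≥ 5 vertices and tw(G) ≥ 4. Hence tw(G) = 4 exactly.

Treewidth 4.
One optimal decomposition is:
Bags: B1 = {1, 2, 4, 5, 6}  B2 = {1, 2, 3, 4, 6}  B3 = {0, 1, 2, 5, 6}  B4 = {1, 2, 4, 6, 8}  B5 = {1, 2, 5, 6, 7}
Tree: B1–B2, B1–B3, B2–B4, B1–B5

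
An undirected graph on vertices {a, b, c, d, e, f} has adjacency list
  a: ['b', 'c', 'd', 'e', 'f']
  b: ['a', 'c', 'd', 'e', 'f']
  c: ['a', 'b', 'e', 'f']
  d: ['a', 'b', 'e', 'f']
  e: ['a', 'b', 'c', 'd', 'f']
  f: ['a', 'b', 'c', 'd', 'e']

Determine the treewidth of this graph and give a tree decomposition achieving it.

Treewidth 4.
Bags: B1 = {a, b, d, e, f}  B2 = {a, b, c, e, f}
Tree: B1–B2

The largest bag has 5 vertices, giving width 4; this decomposition certifies tw(G) ≤ 4. For the lower bound, the 5 vertices {a, b, d, e, f} are pairwise adjacent, and any tree decomposition puts a clique entirely inside one bag — forcing width ≥ 4. Combining the bounds, tw(G) = 4.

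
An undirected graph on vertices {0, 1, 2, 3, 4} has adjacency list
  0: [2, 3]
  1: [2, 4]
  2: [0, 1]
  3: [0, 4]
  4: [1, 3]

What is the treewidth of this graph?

2

A width-2 tree decomposition is:
Bags: B1 = {0, 2, 3}  B2 = {2, 3, 4}  B3 = {1, 2, 4}
Tree: B1–B2, B2–B3
The largest bag has 3 vertices, giving width 2; this decomposition certifies tw(G) ≤ 2. The edges 2–0–3–4–1–2 form a cycle, so G is not a tree and its treewidth is at least 2. The upper and lower bounds meet at 2, so that is the treewidth.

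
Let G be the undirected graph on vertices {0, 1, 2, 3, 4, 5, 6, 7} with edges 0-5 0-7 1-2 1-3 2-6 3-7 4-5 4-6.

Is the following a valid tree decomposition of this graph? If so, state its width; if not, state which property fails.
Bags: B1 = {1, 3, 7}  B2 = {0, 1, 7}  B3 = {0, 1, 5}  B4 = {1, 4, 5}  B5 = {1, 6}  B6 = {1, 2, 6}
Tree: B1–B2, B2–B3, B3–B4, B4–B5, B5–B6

No — edge (4,6) lies in no bag.

A tree decomposition must satisfy three properties: every vertex lies in some bag; for every edge, both endpoints lie together in some bag; and for every vertex, the bags containing it form a connected subtree. Here edge (4,6) lies in no bag, so the decomposition is invalid.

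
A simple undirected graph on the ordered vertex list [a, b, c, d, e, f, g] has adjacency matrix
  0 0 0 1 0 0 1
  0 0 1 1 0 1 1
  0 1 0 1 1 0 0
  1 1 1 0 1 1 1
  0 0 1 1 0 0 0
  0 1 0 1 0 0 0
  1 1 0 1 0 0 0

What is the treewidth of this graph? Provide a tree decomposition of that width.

Every bag has size at most 3, so the width is 3 − 1 = 2 and tw(G) ≤ 2. For the lower bound, the 3 vertices {c, d, e} are pairwise adjacent, and any tree decomposition puts a clique entirely inside one bag — forcing width ≥ 2. The upper and lower bounds meet at 2, so that is the treewidth.

Treewidth 2.
Bags: B1 = {b, d, f}  B2 = {b, c, d}  B3 = {b, d, g}  B4 = {a, d, g}  B5 = {c, d, e}
Tree: B1–B2, B2–B3, B3–B4, B2–B5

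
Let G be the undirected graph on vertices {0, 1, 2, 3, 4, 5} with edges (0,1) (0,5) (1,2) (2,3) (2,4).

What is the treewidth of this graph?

1

A width-1 tree decomposition is:
Bags: B1 = {0, 1}  B2 = {0, 5}  B3 = {1, 2}  B4 = {2, 4}  B5 = {2, 3}
Tree: B1–B2, B1–B3, B3–B4, B4–B5
Each bag holds 2 vertices, so the decomposition has width 1, which upper-bounds the treewidth. G has an edge, so its treewidth is at least 1. Therefore the treewidth is 1.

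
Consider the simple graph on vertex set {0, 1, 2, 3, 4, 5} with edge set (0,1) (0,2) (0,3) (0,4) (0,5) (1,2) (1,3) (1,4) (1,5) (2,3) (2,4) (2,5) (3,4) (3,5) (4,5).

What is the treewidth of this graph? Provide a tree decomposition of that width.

Treewidth 5.
Bags: B1 = {0, 1, 2, 3, 4, 5}
Tree: (single bag)

With just one bag of size 6, the width is 6 − 1 = 5, so tw(G) ≤ 5. On the other hand G contains the 6-clique {0, 1, 2, 3, 4, 5}. A clique must lie in a single bag of any decomposition, so no decomposition can have width below 5. Combining the bounds, tw(G) = 5.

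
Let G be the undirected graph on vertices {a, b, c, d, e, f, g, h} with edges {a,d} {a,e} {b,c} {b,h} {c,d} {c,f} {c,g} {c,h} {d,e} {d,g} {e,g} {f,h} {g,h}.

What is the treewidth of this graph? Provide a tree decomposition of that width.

Treewidth 2.
One optimal decomposition is:
Bags: B1 = {c, g, h}  B2 = {c, d, g}  B3 = {c, f, h}  B4 = {d, e, g}  B5 = {b, c, h}  B6 = {a, d, e}
Tree: B1–B2, B1–B3, B2–B4, B1–B5, B4–B6

Each bag holds 3 vertices, so the decomposition has width 2, which upper-bounds the treewidth. On the other hand G contains the 3-clique {d, e, g}. A clique must lie in a single bag of any decomposition, so no decomposition can have width below 2. Hence tw(G) = 2 exactly.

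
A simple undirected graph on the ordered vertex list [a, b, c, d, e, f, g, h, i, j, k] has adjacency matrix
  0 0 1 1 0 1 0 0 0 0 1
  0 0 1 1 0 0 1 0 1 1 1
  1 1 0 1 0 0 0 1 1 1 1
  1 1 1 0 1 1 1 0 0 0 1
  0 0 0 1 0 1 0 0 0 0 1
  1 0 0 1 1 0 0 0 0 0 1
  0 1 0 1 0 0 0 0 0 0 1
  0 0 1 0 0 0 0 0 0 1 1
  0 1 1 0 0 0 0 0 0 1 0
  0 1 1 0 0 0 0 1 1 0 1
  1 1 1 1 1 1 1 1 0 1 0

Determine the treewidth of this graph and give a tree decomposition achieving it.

Treewidth 3.
Bags: B1 = {b, d, g, k}  B2 = {b, c, d, k}  B3 = {a, c, d, k}  B4 = {b, c, j, k}  B5 = {c, h, j, k}  B6 = {a, d, f, k}  B7 = {d, e, f, k}  B8 = {b, c, i, j}
Tree: B1–B2, B2–B3, B2–B4, B4–B5, B3–B6, B6–B7, B4–B8

Every bag has size at most 4, so the width is 4 − 1 = 3 and tw(G) ≤ 3. Conversely, {b, d, g, k} is a clique of size 4, and the vertices of any clique must share a bag in every tree decomposition; so some bag has ≥ 4 vertices and tw(G) ≥ 3. Combining the bounds, tw(G) = 3.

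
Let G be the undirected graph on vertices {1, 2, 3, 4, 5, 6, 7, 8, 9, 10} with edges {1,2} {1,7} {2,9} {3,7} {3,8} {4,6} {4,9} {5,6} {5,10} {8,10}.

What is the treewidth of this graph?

2

A width-2 tree decomposition is:
Bags: B1 = {1, 3, 7}  B2 = {1, 2, 3}  B3 = {2, 3, 9}  B4 = {3, 4, 9}  B5 = {3, 4, 6}  B6 = {3, 5, 6}  B7 = {3, 5, 10}  B8 = {3, 8, 10}
Tree: B1–B2, B2–B3, B3–B4, B4–B5, B5–B6, B6–B7, B7–B8
Each bag holds 3 vertices, so the decomposition has width 2, which upper-bounds the treewidth. For the lower bound, G contains the cycle 3–7–1–2–9–4–6–5–10–8–3, so G is not a forest; only forests have treewidth ≤ 1, hence tw(G) ≥ 2. Combining the bounds, tw(G) = 2.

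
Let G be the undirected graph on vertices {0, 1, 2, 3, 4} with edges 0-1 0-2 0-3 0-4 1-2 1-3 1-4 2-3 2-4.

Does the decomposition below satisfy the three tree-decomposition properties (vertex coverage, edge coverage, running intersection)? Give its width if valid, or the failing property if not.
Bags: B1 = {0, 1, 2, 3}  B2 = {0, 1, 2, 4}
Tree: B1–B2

Yes; width 3.

Every vertex of G appears in some bag (union = {0, 1, 2, 3, 4}); every edge is covered by a bag; and for each vertex v the set of bags containing v is connected in the bag tree. The decomposition is therefore valid. The largest bag has 4 vertices, so the width is 3.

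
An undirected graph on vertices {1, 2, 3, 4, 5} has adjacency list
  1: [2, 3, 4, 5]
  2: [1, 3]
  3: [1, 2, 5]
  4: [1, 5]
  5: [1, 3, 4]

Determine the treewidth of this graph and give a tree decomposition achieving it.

Every bag has size at most 3, so the width is 3 − 1 = 2 and tw(G) ≤ 2. Conversely, {1, 2, 3} is a clique of size 3, and the vertices of any clique must share a bag in every tree decomposition; so some bag has ≥ 3 vertices and tw(G) ≥ 2. Therefore the treewidth is 2.

Treewidth 2.
Bags: B1 = {1, 3, 5}  B2 = {1, 4, 5}  B3 = {1, 2, 3}
Tree: B1–B2, B1–B3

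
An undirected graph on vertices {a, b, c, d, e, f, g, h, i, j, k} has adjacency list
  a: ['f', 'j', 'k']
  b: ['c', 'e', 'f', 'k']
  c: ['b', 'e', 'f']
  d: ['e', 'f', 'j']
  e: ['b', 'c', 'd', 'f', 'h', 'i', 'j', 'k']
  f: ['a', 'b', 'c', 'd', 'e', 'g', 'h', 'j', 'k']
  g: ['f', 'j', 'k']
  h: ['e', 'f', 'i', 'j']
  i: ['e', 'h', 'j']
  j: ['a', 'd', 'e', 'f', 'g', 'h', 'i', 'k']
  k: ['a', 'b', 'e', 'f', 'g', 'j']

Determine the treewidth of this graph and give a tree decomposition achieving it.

Each bag holds 4 vertices, so the decomposition has width 3, which upper-bounds the treewidth. Conversely, {d, e, f, j} is a clique of size 4, and the vertices of any clique must share a bag in every tree decomposition; so some bag has ≥ 4 vertices and tw(G) ≥ 3. Combining the bounds, tw(G) = 3.

Treewidth 3.
Bags: B1 = {e, f, h, j}  B2 = {e, h, i, j}  B3 = {d, e, f, j}  B4 = {e, f, j, k}  B5 = {a, f, j, k}  B6 = {f, g, j, k}  B7 = {b, e, f, k}  B8 = {b, c, e, f}
Tree: B1–B2, B1–B3, B3–B4, B4–B5, B5–B6, B4–B7, B7–B8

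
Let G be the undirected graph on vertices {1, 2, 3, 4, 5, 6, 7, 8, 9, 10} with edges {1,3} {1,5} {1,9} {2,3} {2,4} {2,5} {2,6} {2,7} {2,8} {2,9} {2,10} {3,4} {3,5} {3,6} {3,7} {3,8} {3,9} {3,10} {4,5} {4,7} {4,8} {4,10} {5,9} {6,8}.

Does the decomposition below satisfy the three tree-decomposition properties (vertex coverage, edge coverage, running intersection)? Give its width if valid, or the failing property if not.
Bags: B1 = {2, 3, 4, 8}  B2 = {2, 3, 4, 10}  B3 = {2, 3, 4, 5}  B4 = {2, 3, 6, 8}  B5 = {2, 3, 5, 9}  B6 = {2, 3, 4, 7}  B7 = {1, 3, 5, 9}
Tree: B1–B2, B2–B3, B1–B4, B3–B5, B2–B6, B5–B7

Checking the three conditions: (i) the bags cover all of {1, 2, 3, 4, 5, 6, 7, 8, 9, 10}; (ii) for each edge, some bag contains both endpoints; (iii) the bags containing any fixed vertex form a subtree. All hold, so the decomposition is valid with width 4 − 1 = 3.

Yes; width 3.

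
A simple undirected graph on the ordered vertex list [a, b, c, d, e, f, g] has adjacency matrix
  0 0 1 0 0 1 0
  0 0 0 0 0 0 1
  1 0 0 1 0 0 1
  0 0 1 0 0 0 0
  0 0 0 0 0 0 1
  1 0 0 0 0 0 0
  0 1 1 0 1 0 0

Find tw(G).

A width-1 tree decomposition is:
Bags: B1 = {c, g}  B2 = {a, c}  B3 = {e, g}  B4 = {b, g}  B5 = {c, d}  B6 = {a, f}
Tree: B1–B2, B1–B3, B1–B4, B2–B5, B2–B6
Every bag has size at most 2, so the width is 2 − 1 = 1 and tw(G) ≤ 1. Since G has at least one edge (e.g. g–c), it is not an edgeless graph, so tw(G) ≥ 1. Combining the bounds, tw(G) = 1.

1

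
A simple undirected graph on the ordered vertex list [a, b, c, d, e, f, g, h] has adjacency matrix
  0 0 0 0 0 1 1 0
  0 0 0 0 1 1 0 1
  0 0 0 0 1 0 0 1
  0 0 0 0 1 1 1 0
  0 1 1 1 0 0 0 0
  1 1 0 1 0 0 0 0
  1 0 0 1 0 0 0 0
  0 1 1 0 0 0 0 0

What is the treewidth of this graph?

A width-2 tree decomposition is:
Bags: B1 = {a, f, g}  B2 = {d, f, g}  B3 = {b, d, f}  B4 = {b, d, e}  B5 = {b, e, h}  B6 = {c, e, h}
Tree: B1–B2, B2–B3, B3–B4, B4–B5, B5–B6
Every bag has size at most 3, so the width is 3 − 1 = 2 and tw(G) ≤ 2. Since a–g–d–f–a is a cycle in G, G is not acyclic. Forests are exactly the graphs of treewidth ≤ 1, so tw(G) ≥ 2. Combining the bounds, tw(G) = 2.

2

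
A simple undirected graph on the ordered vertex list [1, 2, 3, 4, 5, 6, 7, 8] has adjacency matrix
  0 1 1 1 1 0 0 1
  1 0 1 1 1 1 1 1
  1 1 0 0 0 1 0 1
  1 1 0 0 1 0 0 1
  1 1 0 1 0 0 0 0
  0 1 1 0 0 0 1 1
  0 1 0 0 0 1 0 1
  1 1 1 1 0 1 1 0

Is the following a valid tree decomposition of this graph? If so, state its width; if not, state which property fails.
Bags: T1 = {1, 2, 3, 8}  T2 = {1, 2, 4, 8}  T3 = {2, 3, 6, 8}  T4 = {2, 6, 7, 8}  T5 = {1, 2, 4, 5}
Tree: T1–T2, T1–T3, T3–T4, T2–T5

Vertex coverage: the bags together contain {1, 2, 3, 4, 5, 6, 7, 8}, the full vertex set. Edge coverage: each edge of G has both endpoints in at least one bag. Running intersection: for every vertex, the bags containing it form a connected subtree. All three properties hold, so this is a valid tree decomposition of width max|bag| − 1 = 3, and hence tw(G) ≤ 3.

Yes; width 3.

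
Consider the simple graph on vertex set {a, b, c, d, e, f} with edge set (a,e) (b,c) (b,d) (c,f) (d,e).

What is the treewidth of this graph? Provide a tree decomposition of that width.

Treewidth 1.
One such decomposition:
Bags: B1 = {c, f}  B2 = {b, c}  B3 = {b, d}  B4 = {d, e}  B5 = {a, e}
Tree: B1–B2, B2–B3, B3–B4, B4–B5

Every bag has size at most 2, so the width is 2 − 1 = 1 and tw(G) ≤ 1. G has an edge, so its treewidth is at least 1. Hence tw(G) = 1 exactly.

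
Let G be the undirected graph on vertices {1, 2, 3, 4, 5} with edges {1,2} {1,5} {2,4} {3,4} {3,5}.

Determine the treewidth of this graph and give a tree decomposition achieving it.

Treewidth 2.
Bags: B1 = {1, 2, 4}  B2 = {1, 4, 5}  B3 = {3, 4, 5}
Tree: B1–B2, B2–B3

The largest bag has 3 vertices, giving width 2; this decomposition certifies tw(G) ≤ 2. Since 4–2–1–5–3–4 is a cycle in G, G is not acyclic. Forests are exactly the graphs of treewidth ≤ 1, so tw(G) ≥ 2. Therefore the treewidth is 2.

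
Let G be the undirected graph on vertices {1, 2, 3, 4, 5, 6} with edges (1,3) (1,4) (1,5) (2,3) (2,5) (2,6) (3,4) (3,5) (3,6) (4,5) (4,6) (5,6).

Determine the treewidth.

3

A width-3 tree decomposition is:
Bags: B1 = {1, 3, 4, 5}  B2 = {3, 4, 5, 6}  B3 = {2, 3, 5, 6}
Tree: B1–B2, B2–B3
Every bag has size at most 4, so the width is 4 − 1 = 3 and tw(G) ≤ 3. Conversely, {2, 3, 5, 6} is a clique of size 4, and the vertices of any clique must share a bag in every tree decomposition; so some bag has ≥ 4 vertices and tw(G) ≥ 3. Hence tw(G) = 3 exactly.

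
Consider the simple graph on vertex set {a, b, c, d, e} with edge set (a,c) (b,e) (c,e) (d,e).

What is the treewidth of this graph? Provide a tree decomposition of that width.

Treewidth 1.
Bags: B1 = {c, e}  B2 = {a, c}  B3 = {b, e}  B4 = {d, e}
Tree: B1–B2, B1–B3, B1–B4

The largest bag has 2 vertices, giving width 1; this decomposition certifies tw(G) ≤ 1. G has an edge, so its treewidth is at least 1. Combining the bounds, tw(G) = 1.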